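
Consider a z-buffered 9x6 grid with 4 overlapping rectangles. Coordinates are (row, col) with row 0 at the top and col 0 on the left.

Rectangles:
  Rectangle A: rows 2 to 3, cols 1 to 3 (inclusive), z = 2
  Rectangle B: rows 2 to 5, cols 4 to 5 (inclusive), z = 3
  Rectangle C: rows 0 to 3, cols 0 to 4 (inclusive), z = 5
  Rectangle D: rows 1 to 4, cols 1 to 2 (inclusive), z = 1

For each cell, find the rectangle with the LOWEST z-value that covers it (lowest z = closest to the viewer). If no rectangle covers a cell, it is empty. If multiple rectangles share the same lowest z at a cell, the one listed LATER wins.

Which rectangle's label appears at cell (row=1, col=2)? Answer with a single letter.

Check cell (1,2):
  A: rows 2-3 cols 1-3 -> outside (row miss)
  B: rows 2-5 cols 4-5 -> outside (row miss)
  C: rows 0-3 cols 0-4 z=5 -> covers; best now C (z=5)
  D: rows 1-4 cols 1-2 z=1 -> covers; best now D (z=1)
Winner: D at z=1

Answer: D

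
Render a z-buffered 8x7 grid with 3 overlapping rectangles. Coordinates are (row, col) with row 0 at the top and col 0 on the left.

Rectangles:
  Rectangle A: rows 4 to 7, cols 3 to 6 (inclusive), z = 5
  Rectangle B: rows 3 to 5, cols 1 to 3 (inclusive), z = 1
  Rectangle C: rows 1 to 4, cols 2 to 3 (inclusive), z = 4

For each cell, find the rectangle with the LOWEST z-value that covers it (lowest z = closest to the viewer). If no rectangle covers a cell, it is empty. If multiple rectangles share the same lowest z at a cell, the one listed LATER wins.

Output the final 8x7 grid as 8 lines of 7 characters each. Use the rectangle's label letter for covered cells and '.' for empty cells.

.......
..CC...
..CC...
.BBB...
.BBBAAA
.BBBAAA
...AAAA
...AAAA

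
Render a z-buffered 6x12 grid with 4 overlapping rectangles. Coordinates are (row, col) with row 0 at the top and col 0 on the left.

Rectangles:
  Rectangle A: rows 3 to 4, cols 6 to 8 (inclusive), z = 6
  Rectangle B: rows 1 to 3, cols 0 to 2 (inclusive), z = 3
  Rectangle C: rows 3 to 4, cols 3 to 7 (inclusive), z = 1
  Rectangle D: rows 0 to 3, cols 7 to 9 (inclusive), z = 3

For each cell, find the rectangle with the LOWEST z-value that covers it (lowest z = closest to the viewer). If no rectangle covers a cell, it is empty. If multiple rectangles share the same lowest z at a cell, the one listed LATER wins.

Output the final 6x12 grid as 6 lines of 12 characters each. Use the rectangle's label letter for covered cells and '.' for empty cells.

.......DDD..
BBB....DDD..
BBB....DDD..
BBBCCCCCDD..
...CCCCCA...
............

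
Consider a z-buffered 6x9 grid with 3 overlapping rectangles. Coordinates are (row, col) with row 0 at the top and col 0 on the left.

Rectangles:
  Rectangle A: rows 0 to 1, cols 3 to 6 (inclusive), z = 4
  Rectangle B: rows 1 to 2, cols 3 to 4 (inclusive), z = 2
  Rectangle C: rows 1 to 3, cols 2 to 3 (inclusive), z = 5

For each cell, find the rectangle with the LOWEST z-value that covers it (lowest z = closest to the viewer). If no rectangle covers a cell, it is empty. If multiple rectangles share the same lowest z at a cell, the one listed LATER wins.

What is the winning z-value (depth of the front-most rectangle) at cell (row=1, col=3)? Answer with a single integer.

Check cell (1,3):
  A: rows 0-1 cols 3-6 z=4 -> covers; best now A (z=4)
  B: rows 1-2 cols 3-4 z=2 -> covers; best now B (z=2)
  C: rows 1-3 cols 2-3 z=5 -> covers; best now B (z=2)
Winner: B at z=2

Answer: 2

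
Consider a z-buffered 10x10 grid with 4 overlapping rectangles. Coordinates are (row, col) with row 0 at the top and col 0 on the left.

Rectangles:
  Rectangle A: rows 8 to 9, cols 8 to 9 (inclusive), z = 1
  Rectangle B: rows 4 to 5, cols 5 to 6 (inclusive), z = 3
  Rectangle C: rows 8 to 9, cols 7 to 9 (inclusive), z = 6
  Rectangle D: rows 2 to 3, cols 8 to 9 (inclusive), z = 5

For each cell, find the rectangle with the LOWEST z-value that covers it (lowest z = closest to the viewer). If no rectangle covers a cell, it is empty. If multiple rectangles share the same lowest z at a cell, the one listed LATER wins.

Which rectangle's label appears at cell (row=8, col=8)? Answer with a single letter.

Check cell (8,8):
  A: rows 8-9 cols 8-9 z=1 -> covers; best now A (z=1)
  B: rows 4-5 cols 5-6 -> outside (row miss)
  C: rows 8-9 cols 7-9 z=6 -> covers; best now A (z=1)
  D: rows 2-3 cols 8-9 -> outside (row miss)
Winner: A at z=1

Answer: A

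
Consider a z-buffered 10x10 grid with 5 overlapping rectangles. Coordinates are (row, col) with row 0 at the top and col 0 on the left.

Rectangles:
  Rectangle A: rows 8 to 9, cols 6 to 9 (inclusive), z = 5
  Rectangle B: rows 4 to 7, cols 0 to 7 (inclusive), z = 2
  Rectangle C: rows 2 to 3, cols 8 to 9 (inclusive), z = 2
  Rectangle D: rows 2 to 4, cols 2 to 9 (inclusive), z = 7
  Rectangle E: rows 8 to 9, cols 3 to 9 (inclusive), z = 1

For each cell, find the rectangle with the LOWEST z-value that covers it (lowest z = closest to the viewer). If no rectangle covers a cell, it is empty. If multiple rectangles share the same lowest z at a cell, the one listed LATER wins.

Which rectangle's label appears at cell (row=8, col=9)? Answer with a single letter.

Check cell (8,9):
  A: rows 8-9 cols 6-9 z=5 -> covers; best now A (z=5)
  B: rows 4-7 cols 0-7 -> outside (row miss)
  C: rows 2-3 cols 8-9 -> outside (row miss)
  D: rows 2-4 cols 2-9 -> outside (row miss)
  E: rows 8-9 cols 3-9 z=1 -> covers; best now E (z=1)
Winner: E at z=1

Answer: E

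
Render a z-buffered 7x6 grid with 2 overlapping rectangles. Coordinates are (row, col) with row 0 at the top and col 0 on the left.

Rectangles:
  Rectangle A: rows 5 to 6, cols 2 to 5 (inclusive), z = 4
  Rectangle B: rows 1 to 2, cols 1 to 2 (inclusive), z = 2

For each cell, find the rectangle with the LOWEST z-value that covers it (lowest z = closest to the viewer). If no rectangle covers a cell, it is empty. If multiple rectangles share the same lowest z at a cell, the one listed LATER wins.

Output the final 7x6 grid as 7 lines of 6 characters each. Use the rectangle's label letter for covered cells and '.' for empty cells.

......
.BB...
.BB...
......
......
..AAAA
..AAAA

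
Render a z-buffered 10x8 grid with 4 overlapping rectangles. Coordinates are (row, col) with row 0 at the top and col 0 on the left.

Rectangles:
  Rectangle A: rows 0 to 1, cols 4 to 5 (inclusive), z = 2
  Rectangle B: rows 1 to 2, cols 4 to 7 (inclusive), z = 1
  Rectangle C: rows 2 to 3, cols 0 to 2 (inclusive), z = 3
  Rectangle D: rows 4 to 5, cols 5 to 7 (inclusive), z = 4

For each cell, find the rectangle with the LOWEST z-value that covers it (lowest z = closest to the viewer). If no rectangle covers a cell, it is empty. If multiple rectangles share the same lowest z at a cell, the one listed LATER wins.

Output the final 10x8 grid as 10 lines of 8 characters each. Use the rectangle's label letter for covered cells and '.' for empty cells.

....AA..
....BBBB
CCC.BBBB
CCC.....
.....DDD
.....DDD
........
........
........
........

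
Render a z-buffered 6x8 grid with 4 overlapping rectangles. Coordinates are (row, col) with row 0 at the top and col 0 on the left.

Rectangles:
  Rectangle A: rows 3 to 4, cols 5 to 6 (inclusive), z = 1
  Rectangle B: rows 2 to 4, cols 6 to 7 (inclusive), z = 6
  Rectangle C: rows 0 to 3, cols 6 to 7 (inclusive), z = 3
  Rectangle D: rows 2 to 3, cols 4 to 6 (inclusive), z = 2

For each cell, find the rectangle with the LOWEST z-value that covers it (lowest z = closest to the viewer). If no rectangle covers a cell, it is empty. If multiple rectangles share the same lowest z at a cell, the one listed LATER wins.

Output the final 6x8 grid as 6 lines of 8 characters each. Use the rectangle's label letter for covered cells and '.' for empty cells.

......CC
......CC
....DDDC
....DAAC
.....AAB
........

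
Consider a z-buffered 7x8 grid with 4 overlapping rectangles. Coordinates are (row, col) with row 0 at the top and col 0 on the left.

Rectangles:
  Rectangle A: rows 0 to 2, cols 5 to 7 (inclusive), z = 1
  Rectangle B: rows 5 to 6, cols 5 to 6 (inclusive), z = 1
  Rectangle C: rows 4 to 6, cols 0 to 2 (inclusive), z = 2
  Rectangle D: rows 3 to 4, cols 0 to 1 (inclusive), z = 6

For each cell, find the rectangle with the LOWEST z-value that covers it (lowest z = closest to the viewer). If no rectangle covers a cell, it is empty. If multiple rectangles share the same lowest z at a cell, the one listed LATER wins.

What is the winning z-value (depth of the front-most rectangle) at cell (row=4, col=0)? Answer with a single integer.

Check cell (4,0):
  A: rows 0-2 cols 5-7 -> outside (row miss)
  B: rows 5-6 cols 5-6 -> outside (row miss)
  C: rows 4-6 cols 0-2 z=2 -> covers; best now C (z=2)
  D: rows 3-4 cols 0-1 z=6 -> covers; best now C (z=2)
Winner: C at z=2

Answer: 2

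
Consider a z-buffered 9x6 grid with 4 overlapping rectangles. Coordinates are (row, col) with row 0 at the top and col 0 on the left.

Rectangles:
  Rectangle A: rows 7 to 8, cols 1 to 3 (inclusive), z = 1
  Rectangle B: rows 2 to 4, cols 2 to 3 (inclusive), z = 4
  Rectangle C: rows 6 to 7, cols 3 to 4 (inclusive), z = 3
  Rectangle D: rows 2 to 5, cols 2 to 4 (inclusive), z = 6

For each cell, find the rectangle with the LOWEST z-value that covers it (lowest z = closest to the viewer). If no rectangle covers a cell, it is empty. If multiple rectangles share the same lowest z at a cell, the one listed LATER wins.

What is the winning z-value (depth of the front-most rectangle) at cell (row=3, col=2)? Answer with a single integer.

Answer: 4

Derivation:
Check cell (3,2):
  A: rows 7-8 cols 1-3 -> outside (row miss)
  B: rows 2-4 cols 2-3 z=4 -> covers; best now B (z=4)
  C: rows 6-7 cols 3-4 -> outside (row miss)
  D: rows 2-5 cols 2-4 z=6 -> covers; best now B (z=4)
Winner: B at z=4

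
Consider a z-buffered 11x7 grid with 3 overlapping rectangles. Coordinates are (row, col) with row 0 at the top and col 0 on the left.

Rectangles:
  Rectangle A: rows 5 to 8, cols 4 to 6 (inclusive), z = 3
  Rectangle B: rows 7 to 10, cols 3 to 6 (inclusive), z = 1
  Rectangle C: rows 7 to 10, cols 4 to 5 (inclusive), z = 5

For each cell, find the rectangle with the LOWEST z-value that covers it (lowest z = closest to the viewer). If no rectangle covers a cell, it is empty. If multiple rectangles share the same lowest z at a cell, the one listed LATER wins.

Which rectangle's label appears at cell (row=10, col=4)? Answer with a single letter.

Check cell (10,4):
  A: rows 5-8 cols 4-6 -> outside (row miss)
  B: rows 7-10 cols 3-6 z=1 -> covers; best now B (z=1)
  C: rows 7-10 cols 4-5 z=5 -> covers; best now B (z=1)
Winner: B at z=1

Answer: B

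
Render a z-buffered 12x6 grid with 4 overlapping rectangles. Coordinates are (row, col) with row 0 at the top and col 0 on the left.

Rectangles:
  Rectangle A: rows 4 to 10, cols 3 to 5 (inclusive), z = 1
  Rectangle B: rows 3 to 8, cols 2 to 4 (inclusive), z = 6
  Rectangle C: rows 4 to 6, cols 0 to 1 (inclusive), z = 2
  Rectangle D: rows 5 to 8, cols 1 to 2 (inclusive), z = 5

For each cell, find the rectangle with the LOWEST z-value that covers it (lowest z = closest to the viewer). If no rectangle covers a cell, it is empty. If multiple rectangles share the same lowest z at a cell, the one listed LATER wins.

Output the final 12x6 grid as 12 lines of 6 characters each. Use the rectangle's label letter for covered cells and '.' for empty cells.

......
......
......
..BBB.
CCBAAA
CCDAAA
CCDAAA
.DDAAA
.DDAAA
...AAA
...AAA
......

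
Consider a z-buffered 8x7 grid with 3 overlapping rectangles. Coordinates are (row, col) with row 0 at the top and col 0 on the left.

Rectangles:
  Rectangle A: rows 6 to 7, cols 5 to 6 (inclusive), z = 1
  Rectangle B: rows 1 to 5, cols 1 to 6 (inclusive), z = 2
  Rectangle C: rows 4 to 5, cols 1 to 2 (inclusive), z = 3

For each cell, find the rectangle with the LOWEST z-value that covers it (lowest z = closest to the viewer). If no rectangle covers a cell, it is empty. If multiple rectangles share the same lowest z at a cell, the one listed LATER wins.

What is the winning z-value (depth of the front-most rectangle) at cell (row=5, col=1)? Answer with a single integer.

Answer: 2

Derivation:
Check cell (5,1):
  A: rows 6-7 cols 5-6 -> outside (row miss)
  B: rows 1-5 cols 1-6 z=2 -> covers; best now B (z=2)
  C: rows 4-5 cols 1-2 z=3 -> covers; best now B (z=2)
Winner: B at z=2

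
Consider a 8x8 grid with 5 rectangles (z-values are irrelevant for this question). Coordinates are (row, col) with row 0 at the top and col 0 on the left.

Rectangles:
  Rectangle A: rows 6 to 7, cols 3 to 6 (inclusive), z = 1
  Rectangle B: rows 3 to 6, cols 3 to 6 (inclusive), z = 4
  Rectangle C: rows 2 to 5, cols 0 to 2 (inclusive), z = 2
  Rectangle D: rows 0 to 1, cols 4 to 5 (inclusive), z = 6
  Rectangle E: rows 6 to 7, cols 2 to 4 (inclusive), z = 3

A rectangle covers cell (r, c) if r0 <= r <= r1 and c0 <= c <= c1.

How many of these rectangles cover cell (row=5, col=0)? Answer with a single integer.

Answer: 1

Derivation:
Check cell (5,0):
  A: rows 6-7 cols 3-6 -> outside (row miss)
  B: rows 3-6 cols 3-6 -> outside (col miss)
  C: rows 2-5 cols 0-2 -> covers
  D: rows 0-1 cols 4-5 -> outside (row miss)
  E: rows 6-7 cols 2-4 -> outside (row miss)
Count covering = 1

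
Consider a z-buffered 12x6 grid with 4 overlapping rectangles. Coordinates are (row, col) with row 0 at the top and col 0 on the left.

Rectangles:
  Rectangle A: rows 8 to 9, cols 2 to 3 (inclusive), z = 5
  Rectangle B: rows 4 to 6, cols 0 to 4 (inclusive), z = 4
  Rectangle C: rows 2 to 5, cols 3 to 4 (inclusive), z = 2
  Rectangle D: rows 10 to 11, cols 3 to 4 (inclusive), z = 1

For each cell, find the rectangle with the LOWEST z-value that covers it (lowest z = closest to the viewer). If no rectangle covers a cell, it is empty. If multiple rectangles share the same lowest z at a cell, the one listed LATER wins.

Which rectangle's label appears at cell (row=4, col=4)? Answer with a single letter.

Answer: C

Derivation:
Check cell (4,4):
  A: rows 8-9 cols 2-3 -> outside (row miss)
  B: rows 4-6 cols 0-4 z=4 -> covers; best now B (z=4)
  C: rows 2-5 cols 3-4 z=2 -> covers; best now C (z=2)
  D: rows 10-11 cols 3-4 -> outside (row miss)
Winner: C at z=2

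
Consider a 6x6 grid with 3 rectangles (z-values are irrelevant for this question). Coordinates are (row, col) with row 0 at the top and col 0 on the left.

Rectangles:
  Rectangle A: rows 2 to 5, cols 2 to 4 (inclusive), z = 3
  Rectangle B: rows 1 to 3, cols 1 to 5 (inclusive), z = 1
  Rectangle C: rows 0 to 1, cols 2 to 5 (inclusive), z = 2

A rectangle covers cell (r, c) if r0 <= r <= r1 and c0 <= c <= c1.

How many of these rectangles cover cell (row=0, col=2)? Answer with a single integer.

Answer: 1

Derivation:
Check cell (0,2):
  A: rows 2-5 cols 2-4 -> outside (row miss)
  B: rows 1-3 cols 1-5 -> outside (row miss)
  C: rows 0-1 cols 2-5 -> covers
Count covering = 1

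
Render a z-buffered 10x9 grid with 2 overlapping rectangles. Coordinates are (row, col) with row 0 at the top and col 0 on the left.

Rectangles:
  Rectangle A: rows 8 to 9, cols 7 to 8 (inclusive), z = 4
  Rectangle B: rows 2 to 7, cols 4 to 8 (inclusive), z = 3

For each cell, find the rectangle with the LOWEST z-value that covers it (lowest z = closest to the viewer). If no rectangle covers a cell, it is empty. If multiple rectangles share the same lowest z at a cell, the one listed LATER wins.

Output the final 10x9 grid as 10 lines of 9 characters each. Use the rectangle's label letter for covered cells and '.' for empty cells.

.........
.........
....BBBBB
....BBBBB
....BBBBB
....BBBBB
....BBBBB
....BBBBB
.......AA
.......AA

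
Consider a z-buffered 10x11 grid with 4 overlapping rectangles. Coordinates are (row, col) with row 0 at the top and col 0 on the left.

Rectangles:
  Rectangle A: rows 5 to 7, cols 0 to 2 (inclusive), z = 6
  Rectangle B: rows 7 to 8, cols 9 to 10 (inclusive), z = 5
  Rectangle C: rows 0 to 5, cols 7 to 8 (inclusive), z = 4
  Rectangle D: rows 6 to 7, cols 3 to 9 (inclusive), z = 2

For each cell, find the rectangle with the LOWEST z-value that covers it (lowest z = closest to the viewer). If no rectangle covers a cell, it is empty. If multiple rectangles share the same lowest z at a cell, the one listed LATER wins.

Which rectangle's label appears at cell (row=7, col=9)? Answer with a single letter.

Check cell (7,9):
  A: rows 5-7 cols 0-2 -> outside (col miss)
  B: rows 7-8 cols 9-10 z=5 -> covers; best now B (z=5)
  C: rows 0-5 cols 7-8 -> outside (row miss)
  D: rows 6-7 cols 3-9 z=2 -> covers; best now D (z=2)
Winner: D at z=2

Answer: D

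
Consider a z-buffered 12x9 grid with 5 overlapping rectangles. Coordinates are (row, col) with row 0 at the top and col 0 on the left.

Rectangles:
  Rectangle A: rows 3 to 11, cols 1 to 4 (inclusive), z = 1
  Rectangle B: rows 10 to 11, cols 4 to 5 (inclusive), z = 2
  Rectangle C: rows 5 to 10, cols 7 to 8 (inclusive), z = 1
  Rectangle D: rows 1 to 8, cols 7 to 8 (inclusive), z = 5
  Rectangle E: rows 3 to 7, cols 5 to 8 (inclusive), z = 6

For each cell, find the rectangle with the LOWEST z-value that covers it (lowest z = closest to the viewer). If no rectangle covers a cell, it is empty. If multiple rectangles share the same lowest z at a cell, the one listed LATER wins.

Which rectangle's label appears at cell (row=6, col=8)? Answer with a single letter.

Check cell (6,8):
  A: rows 3-11 cols 1-4 -> outside (col miss)
  B: rows 10-11 cols 4-5 -> outside (row miss)
  C: rows 5-10 cols 7-8 z=1 -> covers; best now C (z=1)
  D: rows 1-8 cols 7-8 z=5 -> covers; best now C (z=1)
  E: rows 3-7 cols 5-8 z=6 -> covers; best now C (z=1)
Winner: C at z=1

Answer: C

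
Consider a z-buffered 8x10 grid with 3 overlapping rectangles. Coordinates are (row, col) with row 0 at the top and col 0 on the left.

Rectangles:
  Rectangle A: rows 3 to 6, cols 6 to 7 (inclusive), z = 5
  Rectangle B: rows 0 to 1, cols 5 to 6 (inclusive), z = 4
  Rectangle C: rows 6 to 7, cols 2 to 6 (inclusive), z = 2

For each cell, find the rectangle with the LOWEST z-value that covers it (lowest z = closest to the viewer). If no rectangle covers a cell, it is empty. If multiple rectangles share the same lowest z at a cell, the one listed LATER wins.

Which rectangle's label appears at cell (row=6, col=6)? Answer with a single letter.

Answer: C

Derivation:
Check cell (6,6):
  A: rows 3-6 cols 6-7 z=5 -> covers; best now A (z=5)
  B: rows 0-1 cols 5-6 -> outside (row miss)
  C: rows 6-7 cols 2-6 z=2 -> covers; best now C (z=2)
Winner: C at z=2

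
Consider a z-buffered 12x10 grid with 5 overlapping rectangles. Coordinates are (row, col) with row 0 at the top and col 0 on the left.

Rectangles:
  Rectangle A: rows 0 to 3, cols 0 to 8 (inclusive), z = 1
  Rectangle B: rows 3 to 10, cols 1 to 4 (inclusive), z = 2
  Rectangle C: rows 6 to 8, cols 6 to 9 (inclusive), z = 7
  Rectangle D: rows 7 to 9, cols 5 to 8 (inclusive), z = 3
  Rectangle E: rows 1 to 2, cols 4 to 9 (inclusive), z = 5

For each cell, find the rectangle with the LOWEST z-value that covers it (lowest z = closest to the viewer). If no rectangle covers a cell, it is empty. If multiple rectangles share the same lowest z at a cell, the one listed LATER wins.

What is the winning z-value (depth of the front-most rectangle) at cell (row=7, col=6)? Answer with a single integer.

Check cell (7,6):
  A: rows 0-3 cols 0-8 -> outside (row miss)
  B: rows 3-10 cols 1-4 -> outside (col miss)
  C: rows 6-8 cols 6-9 z=7 -> covers; best now C (z=7)
  D: rows 7-9 cols 5-8 z=3 -> covers; best now D (z=3)
  E: rows 1-2 cols 4-9 -> outside (row miss)
Winner: D at z=3

Answer: 3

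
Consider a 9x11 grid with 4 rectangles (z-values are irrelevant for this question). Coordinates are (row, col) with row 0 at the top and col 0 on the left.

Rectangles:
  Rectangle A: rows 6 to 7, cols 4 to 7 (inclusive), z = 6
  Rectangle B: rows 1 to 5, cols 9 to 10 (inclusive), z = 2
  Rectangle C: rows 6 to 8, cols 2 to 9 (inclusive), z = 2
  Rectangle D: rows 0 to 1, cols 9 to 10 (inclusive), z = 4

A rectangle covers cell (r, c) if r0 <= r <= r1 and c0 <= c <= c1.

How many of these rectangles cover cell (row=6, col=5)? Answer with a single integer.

Check cell (6,5):
  A: rows 6-7 cols 4-7 -> covers
  B: rows 1-5 cols 9-10 -> outside (row miss)
  C: rows 6-8 cols 2-9 -> covers
  D: rows 0-1 cols 9-10 -> outside (row miss)
Count covering = 2

Answer: 2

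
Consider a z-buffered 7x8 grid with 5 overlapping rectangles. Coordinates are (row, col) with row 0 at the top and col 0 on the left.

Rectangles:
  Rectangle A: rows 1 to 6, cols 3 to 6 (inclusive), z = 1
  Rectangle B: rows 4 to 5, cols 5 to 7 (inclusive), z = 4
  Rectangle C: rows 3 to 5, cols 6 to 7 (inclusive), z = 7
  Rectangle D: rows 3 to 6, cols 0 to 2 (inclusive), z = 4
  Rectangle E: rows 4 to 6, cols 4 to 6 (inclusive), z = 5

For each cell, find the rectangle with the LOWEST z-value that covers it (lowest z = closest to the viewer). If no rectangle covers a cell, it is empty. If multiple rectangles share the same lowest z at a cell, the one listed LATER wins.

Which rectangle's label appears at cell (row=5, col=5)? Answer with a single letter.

Answer: A

Derivation:
Check cell (5,5):
  A: rows 1-6 cols 3-6 z=1 -> covers; best now A (z=1)
  B: rows 4-5 cols 5-7 z=4 -> covers; best now A (z=1)
  C: rows 3-5 cols 6-7 -> outside (col miss)
  D: rows 3-6 cols 0-2 -> outside (col miss)
  E: rows 4-6 cols 4-6 z=5 -> covers; best now A (z=1)
Winner: A at z=1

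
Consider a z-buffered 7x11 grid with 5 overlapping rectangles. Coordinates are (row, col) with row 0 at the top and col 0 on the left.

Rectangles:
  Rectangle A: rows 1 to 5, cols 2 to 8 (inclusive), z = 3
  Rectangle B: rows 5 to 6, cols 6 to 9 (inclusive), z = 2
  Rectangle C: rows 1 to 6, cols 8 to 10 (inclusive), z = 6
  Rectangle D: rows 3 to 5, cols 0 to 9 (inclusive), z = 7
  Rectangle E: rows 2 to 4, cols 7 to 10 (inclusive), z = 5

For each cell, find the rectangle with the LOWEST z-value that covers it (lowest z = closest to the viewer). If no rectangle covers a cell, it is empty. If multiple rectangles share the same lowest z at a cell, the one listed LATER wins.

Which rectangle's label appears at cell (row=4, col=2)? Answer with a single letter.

Check cell (4,2):
  A: rows 1-5 cols 2-8 z=3 -> covers; best now A (z=3)
  B: rows 5-6 cols 6-9 -> outside (row miss)
  C: rows 1-6 cols 8-10 -> outside (col miss)
  D: rows 3-5 cols 0-9 z=7 -> covers; best now A (z=3)
  E: rows 2-4 cols 7-10 -> outside (col miss)
Winner: A at z=3

Answer: A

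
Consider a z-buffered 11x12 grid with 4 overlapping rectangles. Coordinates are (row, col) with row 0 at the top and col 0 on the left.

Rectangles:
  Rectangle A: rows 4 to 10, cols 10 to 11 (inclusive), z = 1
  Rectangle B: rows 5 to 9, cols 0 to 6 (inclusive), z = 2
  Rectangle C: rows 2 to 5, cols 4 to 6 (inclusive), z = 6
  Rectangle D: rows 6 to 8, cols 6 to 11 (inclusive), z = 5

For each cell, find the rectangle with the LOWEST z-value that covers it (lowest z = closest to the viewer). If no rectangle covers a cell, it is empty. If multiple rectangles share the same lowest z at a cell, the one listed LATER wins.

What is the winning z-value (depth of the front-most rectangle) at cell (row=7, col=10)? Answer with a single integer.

Answer: 1

Derivation:
Check cell (7,10):
  A: rows 4-10 cols 10-11 z=1 -> covers; best now A (z=1)
  B: rows 5-9 cols 0-6 -> outside (col miss)
  C: rows 2-5 cols 4-6 -> outside (row miss)
  D: rows 6-8 cols 6-11 z=5 -> covers; best now A (z=1)
Winner: A at z=1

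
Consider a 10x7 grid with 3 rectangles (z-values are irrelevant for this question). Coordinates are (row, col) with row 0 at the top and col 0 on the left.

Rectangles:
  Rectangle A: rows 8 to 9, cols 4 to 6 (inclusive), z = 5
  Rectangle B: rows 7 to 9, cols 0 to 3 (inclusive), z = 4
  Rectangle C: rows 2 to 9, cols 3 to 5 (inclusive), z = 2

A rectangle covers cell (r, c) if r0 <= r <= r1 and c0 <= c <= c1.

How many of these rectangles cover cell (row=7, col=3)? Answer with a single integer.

Check cell (7,3):
  A: rows 8-9 cols 4-6 -> outside (row miss)
  B: rows 7-9 cols 0-3 -> covers
  C: rows 2-9 cols 3-5 -> covers
Count covering = 2

Answer: 2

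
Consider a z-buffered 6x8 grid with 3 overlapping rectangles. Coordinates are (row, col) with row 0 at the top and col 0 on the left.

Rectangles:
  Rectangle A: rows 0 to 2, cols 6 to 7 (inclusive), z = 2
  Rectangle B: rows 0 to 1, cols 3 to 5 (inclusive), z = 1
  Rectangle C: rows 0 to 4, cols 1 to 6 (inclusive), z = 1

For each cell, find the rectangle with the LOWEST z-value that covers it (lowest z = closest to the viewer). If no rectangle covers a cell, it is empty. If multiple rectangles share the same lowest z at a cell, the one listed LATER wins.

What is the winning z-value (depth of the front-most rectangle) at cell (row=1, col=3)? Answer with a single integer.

Answer: 1

Derivation:
Check cell (1,3):
  A: rows 0-2 cols 6-7 -> outside (col miss)
  B: rows 0-1 cols 3-5 z=1 -> covers; best now B (z=1)
  C: rows 0-4 cols 1-6 z=1 -> covers; best now C (z=1)
Winner: C at z=1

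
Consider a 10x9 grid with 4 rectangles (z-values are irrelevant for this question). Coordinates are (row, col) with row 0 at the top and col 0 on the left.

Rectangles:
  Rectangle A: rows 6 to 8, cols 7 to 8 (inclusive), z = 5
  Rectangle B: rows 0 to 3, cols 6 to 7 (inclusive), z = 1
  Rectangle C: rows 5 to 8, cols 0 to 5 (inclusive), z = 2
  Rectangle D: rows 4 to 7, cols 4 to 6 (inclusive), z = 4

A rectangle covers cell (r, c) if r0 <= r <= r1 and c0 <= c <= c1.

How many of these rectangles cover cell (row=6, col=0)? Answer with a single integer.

Check cell (6,0):
  A: rows 6-8 cols 7-8 -> outside (col miss)
  B: rows 0-3 cols 6-7 -> outside (row miss)
  C: rows 5-8 cols 0-5 -> covers
  D: rows 4-7 cols 4-6 -> outside (col miss)
Count covering = 1

Answer: 1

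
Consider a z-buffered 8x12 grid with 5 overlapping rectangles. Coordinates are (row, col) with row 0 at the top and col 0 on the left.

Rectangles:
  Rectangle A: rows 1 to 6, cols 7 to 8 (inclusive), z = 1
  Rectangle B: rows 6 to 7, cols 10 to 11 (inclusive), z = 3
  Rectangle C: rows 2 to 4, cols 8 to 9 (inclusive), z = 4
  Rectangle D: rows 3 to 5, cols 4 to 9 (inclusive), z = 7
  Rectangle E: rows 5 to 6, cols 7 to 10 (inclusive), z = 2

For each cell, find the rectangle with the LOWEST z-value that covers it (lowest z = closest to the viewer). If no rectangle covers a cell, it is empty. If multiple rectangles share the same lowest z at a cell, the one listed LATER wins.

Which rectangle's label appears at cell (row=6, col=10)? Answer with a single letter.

Answer: E

Derivation:
Check cell (6,10):
  A: rows 1-6 cols 7-8 -> outside (col miss)
  B: rows 6-7 cols 10-11 z=3 -> covers; best now B (z=3)
  C: rows 2-4 cols 8-9 -> outside (row miss)
  D: rows 3-5 cols 4-9 -> outside (row miss)
  E: rows 5-6 cols 7-10 z=2 -> covers; best now E (z=2)
Winner: E at z=2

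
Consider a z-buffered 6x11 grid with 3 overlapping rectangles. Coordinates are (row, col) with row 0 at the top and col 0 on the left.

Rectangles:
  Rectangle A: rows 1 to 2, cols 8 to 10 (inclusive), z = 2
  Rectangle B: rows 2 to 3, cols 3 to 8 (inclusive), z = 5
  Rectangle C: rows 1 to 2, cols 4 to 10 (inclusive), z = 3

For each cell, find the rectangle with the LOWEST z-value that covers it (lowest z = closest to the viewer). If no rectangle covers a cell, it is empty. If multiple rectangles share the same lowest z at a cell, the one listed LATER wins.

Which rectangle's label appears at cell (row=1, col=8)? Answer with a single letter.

Check cell (1,8):
  A: rows 1-2 cols 8-10 z=2 -> covers; best now A (z=2)
  B: rows 2-3 cols 3-8 -> outside (row miss)
  C: rows 1-2 cols 4-10 z=3 -> covers; best now A (z=2)
Winner: A at z=2

Answer: A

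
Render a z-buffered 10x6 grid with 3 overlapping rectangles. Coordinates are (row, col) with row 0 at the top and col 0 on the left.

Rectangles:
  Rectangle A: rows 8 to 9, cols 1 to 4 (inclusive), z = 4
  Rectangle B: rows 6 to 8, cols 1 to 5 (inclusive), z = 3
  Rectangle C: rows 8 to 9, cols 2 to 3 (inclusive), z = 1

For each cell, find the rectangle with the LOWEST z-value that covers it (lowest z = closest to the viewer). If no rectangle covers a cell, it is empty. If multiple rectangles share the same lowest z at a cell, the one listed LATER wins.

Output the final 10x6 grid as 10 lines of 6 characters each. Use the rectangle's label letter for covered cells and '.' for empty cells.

......
......
......
......
......
......
.BBBBB
.BBBBB
.BCCBB
.ACCA.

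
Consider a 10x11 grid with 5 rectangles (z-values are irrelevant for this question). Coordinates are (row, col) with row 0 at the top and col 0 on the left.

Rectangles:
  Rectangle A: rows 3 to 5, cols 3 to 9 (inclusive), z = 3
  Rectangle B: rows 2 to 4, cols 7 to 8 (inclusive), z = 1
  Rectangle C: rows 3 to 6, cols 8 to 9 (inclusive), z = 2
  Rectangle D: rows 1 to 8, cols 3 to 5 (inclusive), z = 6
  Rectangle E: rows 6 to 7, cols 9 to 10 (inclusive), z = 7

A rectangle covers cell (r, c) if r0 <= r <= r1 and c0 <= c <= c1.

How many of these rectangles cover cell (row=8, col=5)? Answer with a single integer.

Check cell (8,5):
  A: rows 3-5 cols 3-9 -> outside (row miss)
  B: rows 2-4 cols 7-8 -> outside (row miss)
  C: rows 3-6 cols 8-9 -> outside (row miss)
  D: rows 1-8 cols 3-5 -> covers
  E: rows 6-7 cols 9-10 -> outside (row miss)
Count covering = 1

Answer: 1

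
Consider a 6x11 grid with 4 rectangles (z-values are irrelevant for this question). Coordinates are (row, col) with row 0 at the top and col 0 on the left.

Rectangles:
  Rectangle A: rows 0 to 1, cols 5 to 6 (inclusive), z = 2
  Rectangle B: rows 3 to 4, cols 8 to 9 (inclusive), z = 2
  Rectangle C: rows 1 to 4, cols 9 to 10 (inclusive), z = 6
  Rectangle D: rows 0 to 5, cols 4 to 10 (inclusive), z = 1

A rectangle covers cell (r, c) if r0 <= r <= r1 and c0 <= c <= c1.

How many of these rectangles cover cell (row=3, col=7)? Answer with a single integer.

Answer: 1

Derivation:
Check cell (3,7):
  A: rows 0-1 cols 5-6 -> outside (row miss)
  B: rows 3-4 cols 8-9 -> outside (col miss)
  C: rows 1-4 cols 9-10 -> outside (col miss)
  D: rows 0-5 cols 4-10 -> covers
Count covering = 1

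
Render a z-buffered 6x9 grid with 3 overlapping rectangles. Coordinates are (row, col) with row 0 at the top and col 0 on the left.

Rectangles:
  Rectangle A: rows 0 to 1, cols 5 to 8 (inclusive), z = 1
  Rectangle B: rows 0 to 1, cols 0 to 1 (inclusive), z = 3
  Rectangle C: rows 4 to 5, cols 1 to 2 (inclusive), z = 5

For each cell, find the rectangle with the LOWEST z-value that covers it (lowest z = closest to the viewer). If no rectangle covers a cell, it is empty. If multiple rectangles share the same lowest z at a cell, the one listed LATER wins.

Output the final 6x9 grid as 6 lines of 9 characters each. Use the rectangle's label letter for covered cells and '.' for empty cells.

BB...AAAA
BB...AAAA
.........
.........
.CC......
.CC......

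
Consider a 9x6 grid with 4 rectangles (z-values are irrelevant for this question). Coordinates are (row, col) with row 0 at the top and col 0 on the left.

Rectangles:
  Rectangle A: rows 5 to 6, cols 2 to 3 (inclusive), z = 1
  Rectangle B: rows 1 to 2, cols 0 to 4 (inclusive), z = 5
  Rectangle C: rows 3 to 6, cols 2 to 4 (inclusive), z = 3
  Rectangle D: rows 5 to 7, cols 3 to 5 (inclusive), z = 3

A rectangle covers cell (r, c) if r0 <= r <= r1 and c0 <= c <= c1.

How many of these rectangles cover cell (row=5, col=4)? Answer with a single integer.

Check cell (5,4):
  A: rows 5-6 cols 2-3 -> outside (col miss)
  B: rows 1-2 cols 0-4 -> outside (row miss)
  C: rows 3-6 cols 2-4 -> covers
  D: rows 5-7 cols 3-5 -> covers
Count covering = 2

Answer: 2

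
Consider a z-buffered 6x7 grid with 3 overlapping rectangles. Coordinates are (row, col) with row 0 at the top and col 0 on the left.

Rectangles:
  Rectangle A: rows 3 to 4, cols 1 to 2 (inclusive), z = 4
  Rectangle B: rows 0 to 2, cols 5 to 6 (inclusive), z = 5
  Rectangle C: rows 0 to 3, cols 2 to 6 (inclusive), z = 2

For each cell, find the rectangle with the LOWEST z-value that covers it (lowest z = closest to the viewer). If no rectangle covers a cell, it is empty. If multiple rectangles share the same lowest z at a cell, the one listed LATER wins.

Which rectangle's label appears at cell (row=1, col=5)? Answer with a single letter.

Check cell (1,5):
  A: rows 3-4 cols 1-2 -> outside (row miss)
  B: rows 0-2 cols 5-6 z=5 -> covers; best now B (z=5)
  C: rows 0-3 cols 2-6 z=2 -> covers; best now C (z=2)
Winner: C at z=2

Answer: C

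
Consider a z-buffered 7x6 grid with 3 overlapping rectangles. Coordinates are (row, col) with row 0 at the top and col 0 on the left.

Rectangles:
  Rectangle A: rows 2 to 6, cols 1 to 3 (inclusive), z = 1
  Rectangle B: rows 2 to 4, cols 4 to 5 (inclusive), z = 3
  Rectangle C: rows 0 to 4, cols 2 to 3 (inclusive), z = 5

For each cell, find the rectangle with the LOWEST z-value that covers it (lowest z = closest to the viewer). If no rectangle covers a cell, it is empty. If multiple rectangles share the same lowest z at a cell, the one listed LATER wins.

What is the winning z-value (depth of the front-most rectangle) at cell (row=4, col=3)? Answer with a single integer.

Answer: 1

Derivation:
Check cell (4,3):
  A: rows 2-6 cols 1-3 z=1 -> covers; best now A (z=1)
  B: rows 2-4 cols 4-5 -> outside (col miss)
  C: rows 0-4 cols 2-3 z=5 -> covers; best now A (z=1)
Winner: A at z=1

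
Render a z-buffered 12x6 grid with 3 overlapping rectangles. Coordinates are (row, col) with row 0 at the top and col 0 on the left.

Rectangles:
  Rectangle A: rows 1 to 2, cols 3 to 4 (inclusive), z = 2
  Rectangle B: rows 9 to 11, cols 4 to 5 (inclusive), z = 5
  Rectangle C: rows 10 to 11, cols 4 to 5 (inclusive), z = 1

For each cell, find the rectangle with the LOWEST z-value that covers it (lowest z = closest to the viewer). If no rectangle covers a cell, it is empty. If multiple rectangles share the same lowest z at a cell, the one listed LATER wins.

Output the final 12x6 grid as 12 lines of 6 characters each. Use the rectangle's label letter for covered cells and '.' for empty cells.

......
...AA.
...AA.
......
......
......
......
......
......
....BB
....CC
....CC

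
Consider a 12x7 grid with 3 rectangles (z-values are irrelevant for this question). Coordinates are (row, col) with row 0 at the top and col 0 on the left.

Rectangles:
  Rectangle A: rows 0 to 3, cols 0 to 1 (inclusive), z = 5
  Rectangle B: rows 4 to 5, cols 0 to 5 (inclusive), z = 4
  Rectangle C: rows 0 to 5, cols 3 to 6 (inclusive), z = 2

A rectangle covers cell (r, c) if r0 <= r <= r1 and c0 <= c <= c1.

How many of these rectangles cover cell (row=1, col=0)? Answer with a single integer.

Check cell (1,0):
  A: rows 0-3 cols 0-1 -> covers
  B: rows 4-5 cols 0-5 -> outside (row miss)
  C: rows 0-5 cols 3-6 -> outside (col miss)
Count covering = 1

Answer: 1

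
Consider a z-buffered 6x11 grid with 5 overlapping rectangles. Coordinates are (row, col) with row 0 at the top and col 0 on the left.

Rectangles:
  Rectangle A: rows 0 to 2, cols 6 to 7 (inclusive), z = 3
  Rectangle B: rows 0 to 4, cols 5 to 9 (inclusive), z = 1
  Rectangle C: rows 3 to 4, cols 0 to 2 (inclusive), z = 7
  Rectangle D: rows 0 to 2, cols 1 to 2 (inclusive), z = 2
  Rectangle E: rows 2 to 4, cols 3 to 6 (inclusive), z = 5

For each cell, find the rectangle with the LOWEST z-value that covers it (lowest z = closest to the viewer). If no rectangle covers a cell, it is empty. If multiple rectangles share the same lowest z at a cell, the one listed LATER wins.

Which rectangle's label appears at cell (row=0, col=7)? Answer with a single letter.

Check cell (0,7):
  A: rows 0-2 cols 6-7 z=3 -> covers; best now A (z=3)
  B: rows 0-4 cols 5-9 z=1 -> covers; best now B (z=1)
  C: rows 3-4 cols 0-2 -> outside (row miss)
  D: rows 0-2 cols 1-2 -> outside (col miss)
  E: rows 2-4 cols 3-6 -> outside (row miss)
Winner: B at z=1

Answer: B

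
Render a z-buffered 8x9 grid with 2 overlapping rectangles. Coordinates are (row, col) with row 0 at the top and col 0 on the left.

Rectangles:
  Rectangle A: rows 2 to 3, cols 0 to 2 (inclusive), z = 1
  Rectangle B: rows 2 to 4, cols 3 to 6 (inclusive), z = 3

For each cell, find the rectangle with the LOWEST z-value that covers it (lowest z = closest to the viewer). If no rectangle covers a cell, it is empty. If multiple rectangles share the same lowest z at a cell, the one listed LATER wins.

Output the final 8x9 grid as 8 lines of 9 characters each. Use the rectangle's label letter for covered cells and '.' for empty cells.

.........
.........
AAABBBB..
AAABBBB..
...BBBB..
.........
.........
.........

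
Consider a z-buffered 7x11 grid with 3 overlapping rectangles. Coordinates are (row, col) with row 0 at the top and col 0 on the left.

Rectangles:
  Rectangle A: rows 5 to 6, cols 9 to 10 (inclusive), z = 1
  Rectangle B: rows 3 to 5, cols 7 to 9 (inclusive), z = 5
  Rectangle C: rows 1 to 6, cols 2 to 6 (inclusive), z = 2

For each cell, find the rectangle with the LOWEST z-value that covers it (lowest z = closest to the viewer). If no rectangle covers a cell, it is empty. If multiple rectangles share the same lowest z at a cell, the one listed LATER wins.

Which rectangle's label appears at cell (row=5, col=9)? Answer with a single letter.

Check cell (5,9):
  A: rows 5-6 cols 9-10 z=1 -> covers; best now A (z=1)
  B: rows 3-5 cols 7-9 z=5 -> covers; best now A (z=1)
  C: rows 1-6 cols 2-6 -> outside (col miss)
Winner: A at z=1

Answer: A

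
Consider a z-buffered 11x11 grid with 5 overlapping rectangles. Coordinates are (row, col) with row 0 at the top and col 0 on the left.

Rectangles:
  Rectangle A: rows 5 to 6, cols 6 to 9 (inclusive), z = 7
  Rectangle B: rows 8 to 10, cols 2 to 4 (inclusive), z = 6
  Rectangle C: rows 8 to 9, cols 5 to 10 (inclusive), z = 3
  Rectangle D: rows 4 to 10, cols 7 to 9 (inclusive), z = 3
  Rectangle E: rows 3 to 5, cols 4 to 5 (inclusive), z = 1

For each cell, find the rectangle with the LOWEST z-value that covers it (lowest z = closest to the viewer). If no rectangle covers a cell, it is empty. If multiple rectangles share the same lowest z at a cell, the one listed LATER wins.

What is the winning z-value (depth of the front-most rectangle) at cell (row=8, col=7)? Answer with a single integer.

Answer: 3

Derivation:
Check cell (8,7):
  A: rows 5-6 cols 6-9 -> outside (row miss)
  B: rows 8-10 cols 2-4 -> outside (col miss)
  C: rows 8-9 cols 5-10 z=3 -> covers; best now C (z=3)
  D: rows 4-10 cols 7-9 z=3 -> covers; best now D (z=3)
  E: rows 3-5 cols 4-5 -> outside (row miss)
Winner: D at z=3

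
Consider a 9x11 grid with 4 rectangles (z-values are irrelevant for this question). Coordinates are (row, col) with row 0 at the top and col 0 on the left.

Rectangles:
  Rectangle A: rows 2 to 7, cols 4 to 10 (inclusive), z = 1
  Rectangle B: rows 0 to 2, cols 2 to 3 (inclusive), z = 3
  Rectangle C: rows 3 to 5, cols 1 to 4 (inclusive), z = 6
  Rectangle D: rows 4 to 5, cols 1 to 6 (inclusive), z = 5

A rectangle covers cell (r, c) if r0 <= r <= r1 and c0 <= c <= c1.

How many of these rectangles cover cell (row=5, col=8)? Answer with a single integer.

Check cell (5,8):
  A: rows 2-7 cols 4-10 -> covers
  B: rows 0-2 cols 2-3 -> outside (row miss)
  C: rows 3-5 cols 1-4 -> outside (col miss)
  D: rows 4-5 cols 1-6 -> outside (col miss)
Count covering = 1

Answer: 1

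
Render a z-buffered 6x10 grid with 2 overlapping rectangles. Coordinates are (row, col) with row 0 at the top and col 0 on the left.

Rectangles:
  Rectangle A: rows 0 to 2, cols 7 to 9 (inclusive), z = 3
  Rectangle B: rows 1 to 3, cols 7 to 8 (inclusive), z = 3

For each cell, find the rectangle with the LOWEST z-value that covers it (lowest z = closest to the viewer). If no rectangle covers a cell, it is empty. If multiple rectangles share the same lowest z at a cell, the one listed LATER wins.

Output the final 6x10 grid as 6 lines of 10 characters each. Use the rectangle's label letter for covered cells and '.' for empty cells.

.......AAA
.......BBA
.......BBA
.......BB.
..........
..........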